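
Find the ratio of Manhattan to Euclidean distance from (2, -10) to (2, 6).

L1 = |2 - 2| + |-10 - 6| = 0 + 16 = 16
L2 = √(0² + 16²) = √256 = 16
L1 ≥ L2 always (equality iff movement is along one axis); L1 = L2 here (movement is along a single axis).
Ratio L1/L2 = 16/16 = 1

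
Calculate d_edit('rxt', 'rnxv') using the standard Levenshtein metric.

Let D[i][j] be the edit distance between the first i characters of 'rxt' and the first j characters of 'rnxv', with D[i][0] = i, D[0][j] = j, and D[i][j] = D[i-1][j-1] if the characters match, else 1 + min(D[i-1][j], D[i][j-1], D[i-1][j-1]). Filling the table (rows: prefixes of 'rxt', columns: prefixes of 'rnxv'):
     ε  r  n  x  v
  ε  0  1  2  3  4
  r  1  0  1  2  3
  x  2  1  1  1  2
  t  3  2  2  2  2
The bottom-right entry gives D[3][4] = 2, so no sequence of fewer than 2 edits works. Backtracking through the table gives one optimal edit sequence (2 edits):
  rxt → rnxt (ins n @2)
  rnxt → rnxv (sub t→v @4)
Edit distance = 2.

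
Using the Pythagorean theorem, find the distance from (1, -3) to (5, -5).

√(Σ(x_i - y_i)²) = √((1 - 5)² + (-3 - (-5))²)
= √((-4)² + 2²) = √(16 + 4) = √20 ≈ 4.4721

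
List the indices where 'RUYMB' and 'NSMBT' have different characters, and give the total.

Differing positions: 1, 2, 3, 4, 5. Hamming distance = 5.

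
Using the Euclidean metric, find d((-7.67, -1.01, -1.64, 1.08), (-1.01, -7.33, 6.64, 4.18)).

√(Σ(x_i - y_i)²) = √((-7.67 - (-1.01))² + (-1.01 - (-7.33))² + (-1.64 - 6.64)² + (1.08 - 4.18)²)
= √((-6.66)² + 6.32² + (-8.28)² + (-3.1)²) = √(44.3556 + 39.9424 + 68.5584 + 9.61) = √162.4664 ≈ 12.7462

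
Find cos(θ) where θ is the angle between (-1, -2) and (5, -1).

With u = (-1, -2), v = (5, -1):
u·v = (-1)·5 + (-2)·(-1) = (-5) + 2 = -3.
|u| = √((-1)² + (-2)²) = √5, |v| = √(5² + (-1)²) = √26, so |u||v| = √(5·26) = √130.
cos θ = (u·v)/(|u||v|) = -3/√130 ≈ -0.2631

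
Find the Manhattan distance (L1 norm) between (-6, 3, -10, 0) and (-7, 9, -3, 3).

Σ|x_i - y_i| = |-6 - (-7)| + |3 - 9| + |-10 - (-3)| + |0 - 3| = 1 + 6 + 7 + 3 = 17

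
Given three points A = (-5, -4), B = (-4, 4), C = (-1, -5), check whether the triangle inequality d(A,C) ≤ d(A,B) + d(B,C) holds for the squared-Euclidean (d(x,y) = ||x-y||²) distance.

d(A,B) = 1² + 8² = 65, d(B,C) = 3² + 9² = 90, d(A,C) = 4² + 1² = 17.
d(A,C) = 17 ≤ 65 + 90 = 155. Triangle inequality is satisfied.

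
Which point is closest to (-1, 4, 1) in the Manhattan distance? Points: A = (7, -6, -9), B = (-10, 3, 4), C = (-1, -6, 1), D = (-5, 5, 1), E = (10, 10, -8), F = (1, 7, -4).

Distances: d(A) = 28, d(B) = 13, d(C) = 10, d(D) = 5, d(E) = 26, d(F) = 10. Nearest: D = (-5, 5, 1) with distance 5.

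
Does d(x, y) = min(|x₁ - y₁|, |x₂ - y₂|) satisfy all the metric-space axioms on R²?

No. d fails identity of indiscernibles: take x = (-3, 0) and y = (-3, 6). Then d(x,y) = min(|-3 - (-3)|, |0 - 6|) = min(0, 6) = 0, yet x ≠ y.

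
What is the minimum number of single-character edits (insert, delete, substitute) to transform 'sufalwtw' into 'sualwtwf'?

Let D[i][j] be the edit distance between the first i characters of 'sufalwtw' and the first j characters of 'sualwtwf', with D[i][0] = i, D[0][j] = j, and D[i][j] = D[i-1][j-1] if the characters match, else 1 + min(D[i-1][j], D[i][j-1], D[i-1][j-1]). Filling the table (rows: prefixes of 'sufalwtw', columns: prefixes of 'sualwtwf'):
     ε  s  u  a  l  w  t  w  f
  ε  0  1  2  3  4  5  6  7  8
  s  1  0  1  2  3  4  5  6  7
  u  2  1  0  1  2  3  4  5  6
  f  3  2  1  1  2  3  4  5  5
  a  4  3  2  1  2  3  4  5  6
  l  5  4  3  2  1  2  3  4  5
  w  6  5  4  3  2  1  2  3  4
  t  7  6  5  4  3  2  1  2  3
  w  8  7  6  5  4  3  2  1  2
The bottom-right entry gives D[8][8] = 2, so no sequence of fewer than 2 edits works. Backtracking through the table gives one optimal edit sequence (2 edits):
  sufalwtw → sualwtw (del f @3)
  sualwtw → sualwtwf (ins f @8)
Edit distance = 2.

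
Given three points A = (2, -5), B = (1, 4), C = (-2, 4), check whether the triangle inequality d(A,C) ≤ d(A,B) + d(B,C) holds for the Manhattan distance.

d(A,B) = 1 + 9 = 10, d(B,C) = 3 + 0 = 3, d(A,C) = 4 + 9 = 13.
d(A,C) = 13 ≤ 10 + 3 = 13. Triangle inequality is satisfied.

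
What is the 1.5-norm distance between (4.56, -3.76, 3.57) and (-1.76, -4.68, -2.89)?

(Σ|x_i - y_i|^1.5)^(1/1.5) = (|4.56 - (-1.76)|^1.5 + |-3.76 - (-4.68)|^1.5 + |3.57 - (-2.89)|^1.5)^(1/1.5)
= (6.32^1.5 + 0.92^1.5 + 6.46^1.5)^(1/1.5) ≈ (15.8882 + 0.8824 + 16.4191)^(1/1.5) = (33.1897)^(1/1.5) ≈ 10.3277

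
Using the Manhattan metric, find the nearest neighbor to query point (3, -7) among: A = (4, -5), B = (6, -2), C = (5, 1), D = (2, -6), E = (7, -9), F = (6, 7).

Distances: d(A) = 3, d(B) = 8, d(C) = 10, d(D) = 2, d(E) = 6, d(F) = 17. Nearest: D = (2, -6) with distance 2.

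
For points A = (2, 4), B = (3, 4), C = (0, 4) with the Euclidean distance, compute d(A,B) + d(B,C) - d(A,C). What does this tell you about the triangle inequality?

d(A,B) = √(1² + 0²) = √1 = 1, d(B,C) = √(3² + 0²) = √9 = 3, d(A,C) = √(2² + 0²) = √4 = 2.
d(A,B) + d(B,C) - d(A,C) = 1 + 3 - 2 = 4 - 2 = 2. This is ≥ 0, so the triangle inequality holds for these points.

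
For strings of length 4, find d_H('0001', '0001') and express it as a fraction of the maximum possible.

Differing positions: none. Hamming distance = 0. The maximum possible Hamming distance for length-4 strings is 4, so d_H/4 = 0/4 = 0.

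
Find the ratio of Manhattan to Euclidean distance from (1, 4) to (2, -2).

L1 = |1 - 2| + |4 - (-2)| = 1 + 6 = 7
L2 = √(1² + 6²) = √37 ≈ 6.0828
L1 ≥ L2 always (equality iff movement is along one axis); L1 > L2 here.
Ratio L1/L2 = 7/√37 ≈ 1.1508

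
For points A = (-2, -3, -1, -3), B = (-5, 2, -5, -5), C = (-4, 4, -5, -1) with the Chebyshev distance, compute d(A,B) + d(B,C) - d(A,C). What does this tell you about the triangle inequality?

d(A,B) = max(3, 5, 4, 2) = 5, d(B,C) = max(1, 2, 0, 4) = 4, d(A,C) = max(2, 7, 4, 2) = 7.
d(A,B) + d(B,C) - d(A,C) = 5 + 4 - 7 = 9 - 7 = 2. This is ≥ 0, so the triangle inequality holds for these points.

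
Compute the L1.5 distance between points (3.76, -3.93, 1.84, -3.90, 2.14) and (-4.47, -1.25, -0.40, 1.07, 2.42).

(Σ|x_i - y_i|^1.5)^(1/1.5) = (|3.76 - (-4.47)|^1.5 + |-3.93 - (-1.25)|^1.5 + |1.84 - (-0.4)|^1.5 + |-3.9 - 1.07|^1.5 + |2.14 - 2.42|^1.5)^(1/1.5)
= (8.23^1.5 + 2.68^1.5 + 2.24^1.5 + 4.97^1.5 + 0.28^1.5)^(1/1.5) ≈ (23.6102 + 4.3873 + 3.3525 + 11.0799 + 0.1482)^(1/1.5) = (42.5781)^(1/1.5) ≈ 12.1934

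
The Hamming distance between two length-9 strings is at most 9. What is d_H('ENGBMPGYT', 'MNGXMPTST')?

Differing positions: 1, 4, 7, 8. Hamming distance = 4. The maximum possible Hamming distance for length-9 strings is 9, so d_H/9 = 4/9 ≈ 0.4444.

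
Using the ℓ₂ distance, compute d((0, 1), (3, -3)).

(Σ|x_i - y_i|^2)^(1/2) = (|0 - 3|^2 + |1 - (-3)|^2)^(1/2)
= (3^2 + 4^2)^(1/2) = (9 + 16)^(1/2) = (25)^(1/2) = 5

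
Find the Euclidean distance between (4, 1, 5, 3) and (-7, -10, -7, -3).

√(Σ(x_i - y_i)²) = √((4 - (-7))² + (1 - (-10))² + (5 - (-7))² + (3 - (-3))²)
= √(11² + 11² + 12² + 6²) = √(121 + 121 + 144 + 36) = √422 ≈ 20.5426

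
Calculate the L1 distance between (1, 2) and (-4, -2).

Σ|x_i - y_i| = |1 - (-4)| + |2 - (-2)| = 5 + 4 = 9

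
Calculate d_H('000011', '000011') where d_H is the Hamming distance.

Differing positions: none. Hamming distance = 0.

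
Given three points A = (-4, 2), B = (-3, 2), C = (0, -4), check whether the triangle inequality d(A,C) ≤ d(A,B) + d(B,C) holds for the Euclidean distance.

d(A,B) = √(1² + 0²) = √1 = 1, d(B,C) = √(3² + 6²) = √45 ≈ 6.7082, d(A,C) = √(4² + 6²) = √52 ≈ 7.2111.
d(A,C) ≈ 7.2111 ≤ 1 + 6.7082 = 7.7082. Triangle inequality is satisfied.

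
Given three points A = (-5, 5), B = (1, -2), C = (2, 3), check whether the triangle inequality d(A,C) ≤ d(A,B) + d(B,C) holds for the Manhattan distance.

d(A,B) = 6 + 7 = 13, d(B,C) = 1 + 5 = 6, d(A,C) = 7 + 2 = 9.
d(A,C) = 9 ≤ 13 + 6 = 19. Triangle inequality is satisfied.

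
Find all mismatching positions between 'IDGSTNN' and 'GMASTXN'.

Differing positions: 1, 2, 3, 6. Hamming distance = 4.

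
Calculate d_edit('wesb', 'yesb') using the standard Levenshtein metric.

Let D[i][j] be the edit distance between the first i characters of 'wesb' and the first j characters of 'yesb', with D[i][0] = i, D[0][j] = j, and D[i][j] = D[i-1][j-1] if the characters match, else 1 + min(D[i-1][j], D[i][j-1], D[i-1][j-1]). Filling the table (rows: prefixes of 'wesb', columns: prefixes of 'yesb'):
     ε  y  e  s  b
  ε  0  1  2  3  4
  w  1  1  2  3  4
  e  2  2  1  2  3
  s  3  3  2  1  2
  b  4  4  3  2  1
The bottom-right entry gives D[4][4] = 1, so no sequence of fewer than 1 edit works. Backtracking through the table gives one optimal edit sequence (1 edit):
  wesb → yesb (sub w→y @1)
Edit distance = 1.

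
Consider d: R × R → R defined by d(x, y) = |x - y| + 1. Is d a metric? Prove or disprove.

No. d fails identity of indiscernibles (specifically d(x,x) = 0): d(3, 3) = |3 - 3| + 1 = 0 + 1 = 1 ≠ 0.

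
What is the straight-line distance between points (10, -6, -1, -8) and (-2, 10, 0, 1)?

√(Σ(x_i - y_i)²) = √((10 - (-2))² + (-6 - 10)² + (-1 - 0)² + (-8 - 1)²)
= √(12² + (-16)² + (-1)² + (-9)²) = √(144 + 256 + 1 + 81) = √482 ≈ 21.9545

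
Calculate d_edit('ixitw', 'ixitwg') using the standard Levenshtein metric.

Let D[i][j] be the edit distance between the first i characters of 'ixitw' and the first j characters of 'ixitwg', with D[i][0] = i, D[0][j] = j, and D[i][j] = D[i-1][j-1] if the characters match, else 1 + min(D[i-1][j], D[i][j-1], D[i-1][j-1]). Filling the table (rows: prefixes of 'ixitw', columns: prefixes of 'ixitwg'):
     ε  i  x  i  t  w  g
  ε  0  1  2  3  4  5  6
  i  1  0  1  2  3  4  5
  x  2  1  0  1  2  3  4
  i  3  2  1  0  1  2  3
  t  4  3  2  1  0  1  2
  w  5  4  3  2  1  0  1
The bottom-right entry gives D[5][6] = 1, so no sequence of fewer than 1 edit works. Backtracking through the table gives one optimal edit sequence (1 edit):
  ixitw → ixitwg (ins g @6)
Edit distance = 1.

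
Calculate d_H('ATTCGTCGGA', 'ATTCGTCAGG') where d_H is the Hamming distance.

Differing positions: 8, 10. Hamming distance = 2.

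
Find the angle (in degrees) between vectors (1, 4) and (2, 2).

With u = (1, 4), v = (2, 2):
u·v = 1·2 + 4·2 = 2 + 8 = 10.
|u| = √(1² + 4²) = √17, |v| = √(2² + 2²) = √8, so |u||v| = √(17·8) = √136.
cos θ = (u·v)/(|u||v|) = 10/√136 ≈ 0.857493
θ = arccos(0.857493) ≈ 30.96°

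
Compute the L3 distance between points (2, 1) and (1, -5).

(Σ|x_i - y_i|^3)^(1/3) = (|2 - 1|^3 + |1 - (-5)|^3)^(1/3)
= (1^3 + 6^3)^(1/3) = (1 + 216)^(1/3) = (217)^(1/3) ≈ 6.0092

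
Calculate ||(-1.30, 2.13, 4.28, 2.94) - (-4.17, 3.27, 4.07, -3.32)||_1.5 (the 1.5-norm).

(Σ|x_i - y_i|^1.5)^(1/1.5) = (|-1.3 - (-4.17)|^1.5 + |2.13 - 3.27|^1.5 + |4.28 - 4.07|^1.5 + |2.94 - (-3.32)|^1.5)^(1/1.5)
= (2.87^1.5 + 1.14^1.5 + 0.21^1.5 + 6.26^1.5)^(1/1.5) ≈ (4.8621 + 1.2172 + 0.0962 + 15.6625)^(1/1.5) = (21.838)^(1/1.5) ≈ 7.8128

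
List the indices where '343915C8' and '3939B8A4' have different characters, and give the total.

Differing positions: 2, 5, 6, 7, 8. Hamming distance = 5.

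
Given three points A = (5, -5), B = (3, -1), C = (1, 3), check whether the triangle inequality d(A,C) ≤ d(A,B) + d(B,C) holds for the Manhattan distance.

d(A,B) = 2 + 4 = 6, d(B,C) = 2 + 4 = 6, d(A,C) = 4 + 8 = 12.
d(A,C) = 12 ≤ 6 + 6 = 12. Triangle inequality is satisfied.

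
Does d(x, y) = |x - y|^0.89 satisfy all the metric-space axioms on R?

Yes. With 0 < p = 0.89 ≤ 1, d(x,y) = |x-y|^0.89 is a metric on R. Non-negativity and symmetry are immediate; |x-y|^0.89 = 0 ⟺ |x-y| = 0 ⟺ x = y. For the triangle inequality, the function t ↦ t^0.89 is subadditive on [0,∞) when p ≤ 1, so |x-z|^0.89 ≤ (|x-y| + |y-z|)^0.89 ≤ |x-y|^0.89 + |y-z|^0.89.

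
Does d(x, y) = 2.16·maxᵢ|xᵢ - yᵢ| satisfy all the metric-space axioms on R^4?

Yes. The L∞ (Chebyshev) norm induces a metric on R^4, and multiplying a metric by a positive constant 2.16 > 0 preserves all four axioms: non-negativity (2.16·||x-y|| ≥ 0), identity (2.16·||x-y|| = 0 ⟺ ||x-y|| = 0 ⟺ x = y), symmetry (||x-y|| = ||y-x||), and the triangle inequality (2.16·||x-z|| ≤ 2.16·||x-y|| + 2.16·||y-z||). So d is a metric.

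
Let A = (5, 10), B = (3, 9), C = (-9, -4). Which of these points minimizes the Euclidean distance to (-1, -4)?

Distances: d(A) ≈ 15.2315, d(B) ≈ 13.6015, d(C) = 8. Nearest: C = (-9, -4) with distance 8.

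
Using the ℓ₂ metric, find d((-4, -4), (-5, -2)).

√(Σ(x_i - y_i)²) = √((-4 - (-5))² + (-4 - (-2))²)
= √(1² + (-2)²) = √(1 + 4) = √5 ≈ 2.2361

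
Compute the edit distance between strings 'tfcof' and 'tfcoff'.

Let D[i][j] be the edit distance between the first i characters of 'tfcof' and the first j characters of 'tfcoff', with D[i][0] = i, D[0][j] = j, and D[i][j] = D[i-1][j-1] if the characters match, else 1 + min(D[i-1][j], D[i][j-1], D[i-1][j-1]). Filling the table (rows: prefixes of 'tfcof', columns: prefixes of 'tfcoff'):
     ε  t  f  c  o  f  f
  ε  0  1  2  3  4  5  6
  t  1  0  1  2  3  4  5
  f  2  1  0  1  2  3  4
  c  3  2  1  0  1  2  3
  o  4  3  2  1  0  1  2
  f  5  4  3  2  1  0  1
The bottom-right entry gives D[5][6] = 1, so no sequence of fewer than 1 edit works. Backtracking through the table gives one optimal edit sequence (1 edit):
  tfcof → tfcoff (ins f @5)
Edit distance = 1.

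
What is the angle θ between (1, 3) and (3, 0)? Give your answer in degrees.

With u = (1, 3), v = (3, 0):
u·v = 1·3 + 3·0 = 3 + 0 = 3.
|u| = √(1² + 3²) = √10, |v| = √(3² + 0²) = √9, so |u||v| = √(10·9) = √90.
cos θ = (u·v)/(|u||v|) = 3/√90 ≈ 0.316228
θ = arccos(0.316228) ≈ 71.57°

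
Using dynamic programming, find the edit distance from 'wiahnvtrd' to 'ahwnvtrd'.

Let D[i][j] be the edit distance between the first i characters of 'wiahnvtrd' and the first j characters of 'ahwnvtrd', with D[i][0] = i, D[0][j] = j, and D[i][j] = D[i-1][j-1] if the characters match, else 1 + min(D[i-1][j], D[i][j-1], D[i-1][j-1]). Filling the table (rows: prefixes of 'wiahnvtrd', columns: prefixes of 'ahwnvtrd'):
     ε  a  h  w  n  v  t  r  d
  ε  0  1  2  3  4  5  6  7  8
  w  1  1  2  2  3  4  5  6  7
  i  2  2  2  3  3  4  5  6  7
  a  3  2  3  3  4  4  5  6  7
  h  4  3  2  3  4  5  5  6  7
  n  5  4  3  3  3  4  5  6  7
  v  6  5  4  4  4  3  4  5  6
  t  7  6  5  5  5  4  3  4  5
  r  8  7  6  6  6  5  4  3  4
  d  9  8  7  7  7  6  5  4  3
The bottom-right entry gives D[9][8] = 3, so no sequence of fewer than 3 edits works. Backtracking through the table gives one optimal edit sequence (3 edits):
  wiahnvtrd → iahnvtrd (del w @1)
  iahnvtrd → ahnvtrd (del i @1)
  ahnvtrd → ahwnvtrd (ins w @3)
Edit distance = 3.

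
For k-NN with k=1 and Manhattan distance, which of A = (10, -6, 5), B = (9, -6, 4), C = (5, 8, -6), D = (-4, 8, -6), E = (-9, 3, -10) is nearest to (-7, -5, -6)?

Distances: d(A) = 29, d(B) = 27, d(C) = 25, d(D) = 16, d(E) = 14. Nearest: E = (-9, 3, -10) with distance 14.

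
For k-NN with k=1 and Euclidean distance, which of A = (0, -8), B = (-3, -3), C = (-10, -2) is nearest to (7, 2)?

Distances: d(A) ≈ 12.2066, d(B) ≈ 11.1803, d(C) ≈ 17.4642. Nearest: B = (-3, -3) with distance 11.1803.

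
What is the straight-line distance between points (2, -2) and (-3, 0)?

√(Σ(x_i - y_i)²) = √((2 - (-3))² + (-2 - 0)²)
= √(5² + (-2)²) = √(25 + 4) = √29 ≈ 5.3852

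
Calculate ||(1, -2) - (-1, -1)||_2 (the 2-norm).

(Σ|x_i - y_i|^2)^(1/2) = (|1 - (-1)|^2 + |-2 - (-1)|^2)^(1/2)
= (2^2 + 1^2)^(1/2) = (4 + 1)^(1/2) = (5)^(1/2) ≈ 2.2361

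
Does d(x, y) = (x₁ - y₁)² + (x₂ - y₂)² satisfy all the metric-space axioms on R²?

No. The squared Euclidean distance fails the triangle inequality. Counterexample: x = (0, 0), y = (5, 3), z = (10, 6). d(x,z) = 10² + 6² = 136, but d(x,y) + d(y,z) = (5² + 3²) + (5² + 3²) = 34 + 34 = 68. Since 136 > 68, the triangle inequality is violated. (Note: √d, the ordinary Euclidean distance, IS a metric.)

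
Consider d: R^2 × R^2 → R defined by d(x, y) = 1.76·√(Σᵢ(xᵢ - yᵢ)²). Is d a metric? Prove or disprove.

Yes. The L2 (Euclidean) norm induces a metric on R^2, and multiplying a metric by a positive constant 1.76 > 0 preserves all four axioms: non-negativity (1.76·||x-y|| ≥ 0), identity (1.76·||x-y|| = 0 ⟺ ||x-y|| = 0 ⟺ x = y), symmetry (||x-y|| = ||y-x||), and the triangle inequality (1.76·||x-z|| ≤ 1.76·||x-y|| + 1.76·||y-z||). So d is a metric.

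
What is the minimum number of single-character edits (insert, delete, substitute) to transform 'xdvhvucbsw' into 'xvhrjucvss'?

Let D[i][j] be the edit distance between the first i characters of 'xdvhvucbsw' and the first j characters of 'xvhrjucvss', with D[i][0] = i, D[0][j] = j, and D[i][j] = D[i-1][j-1] if the characters match, else 1 + min(D[i-1][j], D[i][j-1], D[i-1][j-1]). Filling the table (rows: prefixes of 'xdvhvucbsw', columns: prefixes of 'xvhrjucvss'):
     ε  x  v  h  r  j  u  c  v  s  s
  ε  0  1  2  3  4  5  6  7  8  9 10
  x  1  0  1  2  3  4  5  6  7  8  9
  d  2  1  1  2  3  4  5  6  7  8  9
  v  3  2  1  2  3  4  5  6  6  7  8
  h  4  3  2  1  2  3  4  5  6  7  8
  v  5  4  3  2  2  3  4  5  5  6  7
  u  6  5  4  3  3  3  3  4  5  6  7
  c  7  6  5  4  4  4  4  3  4  5  6
  b  8  7  6  5  5  5  5  4  4  5  6
  s  9  8  7  6  6  6  6  5  5  4  5
  w 10  9  8  7  7  7  7  6  6  5  5
The bottom-right entry gives D[10][10] = 5, so no sequence of fewer than 5 edits works. Backtracking through the table gives one optimal edit sequence (5 edits):
  xdvhvucbsw → xvhvucbsw (del d @2)
  xvhvucbsw → xvhrvucbsw (ins r @4)
  xvhrvucbsw → xvhrjucbsw (sub v→j @5)
  xvhrjucbsw → xvhrjucvsw (sub b→v @8)
  xvhrjucvsw → xvhrjucvss (sub w→s @10)
Edit distance = 5.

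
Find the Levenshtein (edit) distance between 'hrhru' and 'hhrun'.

Let D[i][j] be the edit distance between the first i characters of 'hrhru' and the first j characters of 'hhrun', with D[i][0] = i, D[0][j] = j, and D[i][j] = D[i-1][j-1] if the characters match, else 1 + min(D[i-1][j], D[i][j-1], D[i-1][j-1]). Filling the table (rows: prefixes of 'hrhru', columns: prefixes of 'hhrun'):
     ε  h  h  r  u  n
  ε  0  1  2  3  4  5
  h  1  0  1  2  3  4
  r  2  1  1  1  2  3
  h  3  2  1  2  2  3
  r  4  3  2  1  2  3
  u  5  4  3  2  1  2
The bottom-right entry gives D[5][5] = 2, so no sequence of fewer than 2 edits works. Backtracking through the table gives one optimal edit sequence (2 edits):
  hrhru → hhru (del r @2)
  hhru → hhrun (ins n @5)
Edit distance = 2.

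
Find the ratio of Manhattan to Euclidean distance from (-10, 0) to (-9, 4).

L1 = |-10 - (-9)| + |0 - 4| = 1 + 4 = 5
L2 = √(1² + 4²) = √17 ≈ 4.1231
L1 ≥ L2 always (equality iff movement is along one axis); L1 > L2 here.
Ratio L1/L2 = 5/√17 ≈ 1.2127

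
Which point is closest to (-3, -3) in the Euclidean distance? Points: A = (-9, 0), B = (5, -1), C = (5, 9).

Distances: d(A) ≈ 6.7082, d(B) ≈ 8.2462, d(C) ≈ 14.4222. Nearest: A = (-9, 0) with distance 6.7082.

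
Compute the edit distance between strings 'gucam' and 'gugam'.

Let D[i][j] be the edit distance between the first i characters of 'gucam' and the first j characters of 'gugam', with D[i][0] = i, D[0][j] = j, and D[i][j] = D[i-1][j-1] if the characters match, else 1 + min(D[i-1][j], D[i][j-1], D[i-1][j-1]). Filling the table (rows: prefixes of 'gucam', columns: prefixes of 'gugam'):
     ε  g  u  g  a  m
  ε  0  1  2  3  4  5
  g  1  0  1  2  3  4
  u  2  1  0  1  2  3
  c  3  2  1  1  2  3
  a  4  3  2  2  1  2
  m  5  4  3  3  2  1
The bottom-right entry gives D[5][5] = 1, so no sequence of fewer than 1 edit works. Backtracking through the table gives one optimal edit sequence (1 edit):
  gucam → gugam (sub c→g @3)
Edit distance = 1.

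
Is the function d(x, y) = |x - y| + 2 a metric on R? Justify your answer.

No. d fails identity of indiscernibles (specifically d(x,x) = 0): d(4, 4) = |4 - 4| + 2 = 0 + 2 = 2 ≠ 0.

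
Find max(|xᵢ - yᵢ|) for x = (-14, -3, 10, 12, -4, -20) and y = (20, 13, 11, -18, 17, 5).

max(|x_i - y_i|) = max(|-14 - 20|, |-3 - 13|, |10 - 11|, |12 - (-18)|, |-4 - 17|, |-20 - 5|) = max(34, 16, 1, 30, 21, 25) = 34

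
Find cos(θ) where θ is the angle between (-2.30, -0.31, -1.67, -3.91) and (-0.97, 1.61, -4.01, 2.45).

With u = (-2.30, -0.31, -1.67, -3.91), v = (-0.97, 1.61, -4.01, 2.45):
u·v = (-2.3)·(-0.97) + (-0.31)·1.61 + (-1.67)·(-4.01) + (-3.91)·2.45 = 2.231 + (-0.4991) + 6.6967 + (-9.5795) = -1.1509.
|u| = √((-2.3)² + (-0.31)² + (-1.67)² + (-3.91)²) = √(5.29 + 0.0961 + 2.7889 + 15.2881) = √23.4631, |v| = √((-0.97)² + 1.61² + (-4.01)² + 2.45²) = √(0.9409 + 2.5921 + 16.0801 + 6.0025) = √25.6156.
cos θ = (u·v)/(|u||v|) = -1.1509/(√23.4631·√25.6156) ≈ -0.0469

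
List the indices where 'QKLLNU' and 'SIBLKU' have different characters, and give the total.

Differing positions: 1, 2, 3, 5. Hamming distance = 4.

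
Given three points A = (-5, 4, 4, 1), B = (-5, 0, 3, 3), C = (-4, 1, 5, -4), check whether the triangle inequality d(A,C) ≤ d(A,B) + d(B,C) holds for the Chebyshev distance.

d(A,B) = max(0, 4, 1, 2) = 4, d(B,C) = max(1, 1, 2, 7) = 7, d(A,C) = max(1, 3, 1, 5) = 5.
d(A,C) = 5 ≤ 4 + 7 = 11. Triangle inequality is satisfied.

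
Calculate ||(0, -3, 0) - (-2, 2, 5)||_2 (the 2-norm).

(Σ|x_i - y_i|^2)^(1/2) = (|0 - (-2)|^2 + |-3 - 2|^2 + |0 - 5|^2)^(1/2)
= (2^2 + 5^2 + 5^2)^(1/2) = (4 + 25 + 25)^(1/2) = (54)^(1/2) ≈ 7.3485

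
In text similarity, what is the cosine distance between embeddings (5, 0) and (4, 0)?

With u = (5, 0), v = (4, 0):
u·v = 5·4 + 0·0 = 20 + 0 = 20.
|u| = √(5² + 0²) = √25, |v| = √(4² + 0²) = √16, so |u||v| = √(25·16) = √400 = 20.
cos θ = (u·v)/(|u||v|) = 20/20 = 1
Cosine distance = 1 - cos θ = 1 - 1 = 0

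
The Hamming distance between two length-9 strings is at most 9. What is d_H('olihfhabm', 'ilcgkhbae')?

Differing positions: 1, 3, 4, 5, 7, 8, 9. Hamming distance = 7. The maximum possible Hamming distance for length-9 strings is 9, so d_H/9 = 7/9 ≈ 0.7778.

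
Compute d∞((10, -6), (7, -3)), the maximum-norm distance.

max(|x_i - y_i|) = max(|10 - 7|, |-6 - (-3)|) = max(3, 3) = 3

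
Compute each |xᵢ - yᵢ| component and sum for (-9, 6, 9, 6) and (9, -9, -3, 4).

Σ|x_i - y_i| = |-9 - 9| + |6 - (-9)| + |9 - (-3)| + |6 - 4| = 18 + 15 + 12 + 2 = 47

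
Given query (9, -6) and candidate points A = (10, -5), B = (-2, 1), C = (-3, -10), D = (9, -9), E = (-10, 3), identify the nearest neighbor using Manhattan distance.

Distances: d(A) = 2, d(B) = 18, d(C) = 16, d(D) = 3, d(E) = 28. Nearest: A = (10, -5) with distance 2.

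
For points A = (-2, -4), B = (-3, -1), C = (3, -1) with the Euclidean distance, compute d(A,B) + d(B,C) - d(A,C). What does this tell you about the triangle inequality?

d(A,B) = √(1² + 3²) = √10 ≈ 3.1623, d(B,C) = √(6² + 0²) = √36 = 6, d(A,C) = √(5² + 3²) = √34 ≈ 5.831.
d(A,B) + d(B,C) - d(A,C) = 3.1623 + 6 - 5.831 = 9.1623 - 5.831 = 3.3313 (to 4 decimal places). This is ≥ 0, so the triangle inequality holds for these points.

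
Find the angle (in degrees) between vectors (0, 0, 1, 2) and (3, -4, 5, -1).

With u = (0, 0, 1, 2), v = (3, -4, 5, -1):
u·v = 0·3 + 0·(-4) + 1·5 + 2·(-1) = 0 + 0 + 5 + (-2) = 3.
|u| = √(0² + 0² + 1² + 2²) = √5, |v| = √(3² + (-4)² + 5² + (-1)²) = √51, so |u||v| = √(5·51) = √255.
cos θ = (u·v)/(|u||v|) = 3/√255 ≈ 0.187867
θ = arccos(0.187867) ≈ 79.17°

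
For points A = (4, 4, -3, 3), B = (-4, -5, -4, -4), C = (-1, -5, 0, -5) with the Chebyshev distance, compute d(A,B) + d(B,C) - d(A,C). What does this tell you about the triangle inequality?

d(A,B) = max(8, 9, 1, 7) = 9, d(B,C) = max(3, 0, 4, 1) = 4, d(A,C) = max(5, 9, 3, 8) = 9.
d(A,B) + d(B,C) - d(A,C) = 9 + 4 - 9 = 13 - 9 = 4. This is ≥ 0, so the triangle inequality holds for these points.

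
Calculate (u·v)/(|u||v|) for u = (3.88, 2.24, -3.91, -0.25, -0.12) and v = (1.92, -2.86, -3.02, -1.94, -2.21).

With u = (3.88, 2.24, -3.91, -0.25, -0.12), v = (1.92, -2.86, -3.02, -1.94, -2.21):
u·v = 3.88·1.92 + 2.24·(-2.86) + (-3.91)·(-3.02) + (-0.25)·(-1.94) + (-0.12)·(-2.21) = 7.4496 + (-6.4064) + 11.8082 + 0.485 + 0.2652 = 13.6016.
|u| = √(3.88² + 2.24² + (-3.91)² + (-0.25)² + (-0.12)²) = √(15.0544 + 5.0176 + 15.2881 + 0.0625 + 0.0144) = √35.437, |v| = √(1.92² + (-2.86)² + (-3.02)² + (-1.94)² + (-2.21)²) = √(3.6864 + 8.1796 + 9.1204 + 3.7636 + 4.8841) = √29.6341.
cos θ = (u·v)/(|u||v|) = 13.6016/(√35.437·√29.6341) ≈ 0.4197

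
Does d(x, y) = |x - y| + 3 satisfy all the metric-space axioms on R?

No. d fails identity of indiscernibles (specifically d(x,x) = 0): d(0, 0) = |0 - 0| + 3 = 0 + 3 = 3 ≠ 0.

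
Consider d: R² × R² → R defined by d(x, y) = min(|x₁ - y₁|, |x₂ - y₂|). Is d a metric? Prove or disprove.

No. d fails identity of indiscernibles: take x = (2, 0) and y = (2, 6). Then d(x,y) = min(|2 - 2|, |0 - 6|) = min(0, 6) = 0, yet x ≠ y.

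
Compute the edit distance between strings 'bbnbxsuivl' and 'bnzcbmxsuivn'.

Let D[i][j] be the edit distance between the first i characters of 'bbnbxsuivl' and the first j characters of 'bnzcbmxsuivn', with D[i][0] = i, D[0][j] = j, and D[i][j] = D[i-1][j-1] if the characters match, else 1 + min(D[i-1][j], D[i][j-1], D[i-1][j-1]). Filling the table (rows: prefixes of 'bbnbxsuivl', columns: prefixes of 'bnzcbmxsuivn'):
     ε  b  n  z  c  b  m  x  s  u  i  v  n
  ε  0  1  2  3  4  5  6  7  8  9 10 11 12
  b  1  0  1  2  3  4  5  6  7  8  9 10 11
  b  2  1  1  2  3  3  4  5  6  7  8  9 10
  n  3  2  1  2  3  4  4  5  6  7  8  9  9
  b  4  3  2  2  3  3  4  5  6  7  8  9 10
  x  5  4  3  3  3  4  4  4  5  6  7  8  9
  s  6  5  4  4  4  4  5  5  4  5  6  7  8
  u  7  6  5  5  5  5  5  6  5  4  5  6  7
  i  8  7  6  6  6  6  6  6  6  5  4  5  6
  v  9  8  7  7  7  7  7  7  7  6  5  4  5
  l 10  9  8  8  8  8  8  8  8  7  6  5  5
The bottom-right entry gives D[10][12] = 5, so no sequence of fewer than 5 edits works. Backtracking through the table gives one optimal edit sequence (5 edits):
  bbnbxsuivl → bnbnbxsuivl (ins n @2)
  bnbnbxsuivl → bnznbxsuivl (sub b→z @3)
  bnznbxsuivl → bnzcbxsuivl (sub n→c @4)
  bnzcbxsuivl → bnzcbmxsuivl (ins m @6)
  bnzcbmxsuivl → bnzcbmxsuivn (sub l→n @12)
Edit distance = 5.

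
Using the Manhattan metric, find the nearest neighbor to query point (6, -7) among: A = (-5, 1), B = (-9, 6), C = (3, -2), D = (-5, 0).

Distances: d(A) = 19, d(B) = 28, d(C) = 8, d(D) = 18. Nearest: C = (3, -2) with distance 8.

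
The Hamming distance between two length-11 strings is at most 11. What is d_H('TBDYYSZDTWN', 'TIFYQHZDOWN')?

Differing positions: 2, 3, 5, 6, 9. Hamming distance = 5. The maximum possible Hamming distance for length-11 strings is 11, so d_H/11 = 5/11 ≈ 0.4545.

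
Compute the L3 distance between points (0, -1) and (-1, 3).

(Σ|x_i - y_i|^3)^(1/3) = (|0 - (-1)|^3 + |-1 - 3|^3)^(1/3)
= (1^3 + 4^3)^(1/3) = (1 + 64)^(1/3) = (65)^(1/3) ≈ 4.0207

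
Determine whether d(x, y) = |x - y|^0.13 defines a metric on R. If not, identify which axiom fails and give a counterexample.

Yes. With 0 < p = 0.13 ≤ 1, d(x,y) = |x-y|^0.13 is a metric on R. Non-negativity and symmetry are immediate; |x-y|^0.13 = 0 ⟺ |x-y| = 0 ⟺ x = y. For the triangle inequality, the function t ↦ t^0.13 is subadditive on [0,∞) when p ≤ 1, so |x-z|^0.13 ≤ (|x-y| + |y-z|)^0.13 ≤ |x-y|^0.13 + |y-z|^0.13.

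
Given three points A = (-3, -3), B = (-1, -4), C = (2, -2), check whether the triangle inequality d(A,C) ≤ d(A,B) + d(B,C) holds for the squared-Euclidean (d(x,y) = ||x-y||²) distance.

d(A,B) = 2² + 1² = 5, d(B,C) = 3² + 2² = 13, d(A,C) = 5² + 1² = 26.
d(A,C) = 26 > 5 + 13 = 18. Triangle inequality is VIOLATED. (Squared-Euclidean is not a metric — this is a counterexample.)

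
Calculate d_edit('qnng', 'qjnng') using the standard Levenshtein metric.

Let D[i][j] be the edit distance between the first i characters of 'qnng' and the first j characters of 'qjnng', with D[i][0] = i, D[0][j] = j, and D[i][j] = D[i-1][j-1] if the characters match, else 1 + min(D[i-1][j], D[i][j-1], D[i-1][j-1]). Filling the table (rows: prefixes of 'qnng', columns: prefixes of 'qjnng'):
     ε  q  j  n  n  g
  ε  0  1  2  3  4  5
  q  1  0  1  2  3  4
  n  2  1  1  1  2  3
  n  3  2  2  1  1  2
  g  4  3  3  2  2  1
The bottom-right entry gives D[4][5] = 1, so no sequence of fewer than 1 edit works. Backtracking through the table gives one optimal edit sequence (1 edit):
  qnng → qjnng (ins j @2)
Edit distance = 1.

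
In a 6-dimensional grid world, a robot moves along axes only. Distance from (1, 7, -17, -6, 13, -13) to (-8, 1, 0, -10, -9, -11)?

Σ|x_i - y_i| = |1 - (-8)| + |7 - 1| + |-17 - 0| + |-6 - (-10)| + |13 - (-9)| + |-13 - (-11)| = 9 + 6 + 17 + 4 + 22 + 2 = 60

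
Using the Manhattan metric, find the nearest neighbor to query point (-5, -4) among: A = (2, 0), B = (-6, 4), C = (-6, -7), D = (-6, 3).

Distances: d(A) = 11, d(B) = 9, d(C) = 4, d(D) = 8. Nearest: C = (-6, -7) with distance 4.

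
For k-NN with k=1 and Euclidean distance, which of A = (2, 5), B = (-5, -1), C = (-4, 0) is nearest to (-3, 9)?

Distances: d(A) ≈ 6.4031, d(B) ≈ 10.198, d(C) ≈ 9.0554. Nearest: A = (2, 5) with distance 6.4031.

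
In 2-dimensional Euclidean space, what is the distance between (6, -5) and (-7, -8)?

√(Σ(x_i - y_i)²) = √((6 - (-7))² + (-5 - (-8))²)
= √(13² + 3²) = √(169 + 9) = √178 ≈ 13.3417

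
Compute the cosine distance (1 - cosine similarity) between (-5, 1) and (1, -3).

With u = (-5, 1), v = (1, -3):
u·v = (-5)·1 + 1·(-3) = (-5) + (-3) = -8.
|u| = √((-5)² + 1²) = √26, |v| = √(1² + (-3)²) = √10, so |u||v| = √(26·10) = √260.
cos θ = (u·v)/(|u||v|) = -8/√260 ≈ -0.4961
Cosine distance = 1 - cos θ ≈ 1 - (-0.4961) = 1.4961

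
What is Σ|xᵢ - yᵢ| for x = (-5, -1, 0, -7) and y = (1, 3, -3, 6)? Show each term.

Σ|x_i - y_i| = |-5 - 1| + |-1 - 3| + |0 - (-3)| + |-7 - 6| = 6 + 4 + 3 + 13 = 26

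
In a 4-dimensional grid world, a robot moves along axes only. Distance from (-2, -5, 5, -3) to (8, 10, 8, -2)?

Σ|x_i - y_i| = |-2 - 8| + |-5 - 10| + |5 - 8| + |-3 - (-2)| = 10 + 15 + 3 + 1 = 29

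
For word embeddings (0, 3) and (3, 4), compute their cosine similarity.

With u = (0, 3), v = (3, 4):
u·v = 0·3 + 3·4 = 0 + 12 = 12.
|u| = √(0² + 3²) = √9, |v| = √(3² + 4²) = √25, so |u||v| = √(9·25) = √225 = 15.
cos θ = (u·v)/(|u||v|) = 12/15 = 0.8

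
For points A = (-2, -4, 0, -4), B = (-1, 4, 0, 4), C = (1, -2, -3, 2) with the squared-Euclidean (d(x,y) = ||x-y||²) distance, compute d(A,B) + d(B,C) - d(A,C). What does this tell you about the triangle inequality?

d(A,B) = 1² + 8² + 0² + 8² = 129, d(B,C) = 2² + 6² + 3² + 2² = 53, d(A,C) = 3² + 2² + 3² + 6² = 58.
d(A,B) + d(B,C) - d(A,C) = 129 + 53 - 58 = 182 - 58 = 124. This is ≥ 0, so the triangle inequality holds for these points.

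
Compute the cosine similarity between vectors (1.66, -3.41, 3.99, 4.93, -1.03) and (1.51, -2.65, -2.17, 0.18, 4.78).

With u = (1.66, -3.41, 3.99, 4.93, -1.03), v = (1.51, -2.65, -2.17, 0.18, 4.78):
u·v = 1.66·1.51 + (-3.41)·(-2.65) + 3.99·(-2.17) + 4.93·0.18 + (-1.03)·4.78 = 2.5066 + 9.0365 + (-8.6583) + 0.8874 + (-4.9234) = -1.1512.
|u| = √(1.66² + (-3.41)² + 3.99² + 4.93² + (-1.03)²) = √(2.7556 + 11.6281 + 15.9201 + 24.3049 + 1.0609) = √55.6696, |v| = √(1.51² + (-2.65)² + (-2.17)² + 0.18² + 4.78²) = √(2.2801 + 7.0225 + 4.7089 + 0.0324 + 22.8484) = √36.8923.
cos θ = (u·v)/(|u||v|) = -1.1512/(√55.6696·√36.8923) ≈ -0.0254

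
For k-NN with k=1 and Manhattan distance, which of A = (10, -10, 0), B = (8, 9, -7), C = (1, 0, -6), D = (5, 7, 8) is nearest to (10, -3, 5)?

Distances: d(A) = 12, d(B) = 26, d(C) = 23, d(D) = 18. Nearest: A = (10, -10, 0) with distance 12.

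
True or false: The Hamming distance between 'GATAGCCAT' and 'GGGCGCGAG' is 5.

Differing positions: 2, 3, 4, 7, 9. Hamming distance = 5, so the claim is true.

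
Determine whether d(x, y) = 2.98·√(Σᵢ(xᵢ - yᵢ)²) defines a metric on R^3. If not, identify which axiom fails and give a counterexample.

Yes. The L2 (Euclidean) norm induces a metric on R^3, and multiplying a metric by a positive constant 2.98 > 0 preserves all four axioms: non-negativity (2.98·||x-y|| ≥ 0), identity (2.98·||x-y|| = 0 ⟺ ||x-y|| = 0 ⟺ x = y), symmetry (||x-y|| = ||y-x||), and the triangle inequality (2.98·||x-z|| ≤ 2.98·||x-y|| + 2.98·||y-z||). So d is a metric.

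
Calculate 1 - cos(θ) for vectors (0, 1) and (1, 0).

With u = (0, 1), v = (1, 0):
u·v = 0·1 + 1·0 = 0 + 0 = 0.
|u| = √(0² + 1²) = √1, |v| = √(1² + 0²) = √1, so |u||v| = √(1·1) = √1 = 1.
cos θ = (u·v)/(|u||v|) = 0/1 = 0
Cosine distance = 1 - cos θ = 1 - 0 = 1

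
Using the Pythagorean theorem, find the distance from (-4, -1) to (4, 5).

√(Σ(x_i - y_i)²) = √((-4 - 4)² + (-1 - 5)²)
= √((-8)² + (-6)²) = √(64 + 36) = √100 = 10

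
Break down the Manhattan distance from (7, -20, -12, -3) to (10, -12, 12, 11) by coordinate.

Σ|x_i - y_i| = |7 - 10| + |-20 - (-12)| + |-12 - 12| + |-3 - 11| = 3 + 8 + 24 + 14 = 49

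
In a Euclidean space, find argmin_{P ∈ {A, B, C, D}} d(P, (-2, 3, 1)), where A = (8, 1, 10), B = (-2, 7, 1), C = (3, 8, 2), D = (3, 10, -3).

Distances: d(A) ≈ 13.6015, d(B) = 4, d(C) ≈ 7.1414, d(D) ≈ 9.4868. Nearest: B = (-2, 7, 1) with distance 4.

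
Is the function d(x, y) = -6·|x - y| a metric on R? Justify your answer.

No. With c = -6 < 0, d fails non-negativity: d(4, 6) = -6·|4 - 6| = -6·2 = -12 < 0.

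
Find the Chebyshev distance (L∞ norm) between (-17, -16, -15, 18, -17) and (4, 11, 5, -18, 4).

max(|x_i - y_i|) = max(|-17 - 4|, |-16 - 11|, |-15 - 5|, |18 - (-18)|, |-17 - 4|) = max(21, 27, 20, 36, 21) = 36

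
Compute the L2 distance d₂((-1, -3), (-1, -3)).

√(Σ(x_i - y_i)²) = √((-1 - (-1))² + (-3 - (-3))²)
= √(0² + 0²) = √(0 + 0) = √0 = 0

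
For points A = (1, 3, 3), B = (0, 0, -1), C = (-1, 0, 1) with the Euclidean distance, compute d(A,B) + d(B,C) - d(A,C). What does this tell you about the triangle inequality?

d(A,B) = √(1² + 3² + 4²) = √26 ≈ 5.099, d(B,C) = √(1² + 0² + 2²) = √5 ≈ 2.2361, d(A,C) = √(2² + 3² + 2²) = √17 ≈ 4.1231.
d(A,B) + d(B,C) - d(A,C) = 5.099 + 2.2361 - 4.1231 = 7.3351 - 4.1231 = 3.212 (to 4 decimal places). This is ≥ 0, so the triangle inequality holds for these points.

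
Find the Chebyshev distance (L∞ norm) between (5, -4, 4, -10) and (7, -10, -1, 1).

max(|x_i - y_i|) = max(|5 - 7|, |-4 - (-10)|, |4 - (-1)|, |-10 - 1|) = max(2, 6, 5, 11) = 11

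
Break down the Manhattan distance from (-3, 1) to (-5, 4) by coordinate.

Σ|x_i - y_i| = |-3 - (-5)| + |1 - 4| = 2 + 3 = 5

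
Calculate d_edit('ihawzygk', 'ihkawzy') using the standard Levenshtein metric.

Let D[i][j] be the edit distance between the first i characters of 'ihawzygk' and the first j characters of 'ihkawzy', with D[i][0] = i, D[0][j] = j, and D[i][j] = D[i-1][j-1] if the characters match, else 1 + min(D[i-1][j], D[i][j-1], D[i-1][j-1]). Filling the table (rows: prefixes of 'ihawzygk', columns: prefixes of 'ihkawzy'):
     ε  i  h  k  a  w  z  y
  ε  0  1  2  3  4  5  6  7
  i  1  0  1  2  3  4  5  6
  h  2  1  0  1  2  3  4  5
  a  3  2  1  1  1  2  3  4
  w  4  3  2  2  2  1  2  3
  z  5  4  3  3  3  2  1  2
  y  6  5  4  4  4  3  2  1
  g  7  6  5  5  5  4  3  2
  k  8  7  6  5  6  5  4  3
The bottom-right entry gives D[8][7] = 3, so no sequence of fewer than 3 edits works. Backtracking through the table gives one optimal edit sequence (3 edits):
  ihawzygk → ihkawzygk (ins k @3)
  ihkawzygk → ihkawzyk (del g @8)
  ihkawzyk → ihkawzy (del k @8)
Edit distance = 3.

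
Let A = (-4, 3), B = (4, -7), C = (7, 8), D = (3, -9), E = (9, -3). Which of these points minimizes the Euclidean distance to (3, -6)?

Distances: d(A) ≈ 11.4018, d(B) ≈ 1.4142, d(C) ≈ 14.5602, d(D) = 3, d(E) ≈ 6.7082. Nearest: B = (4, -7) with distance 1.4142.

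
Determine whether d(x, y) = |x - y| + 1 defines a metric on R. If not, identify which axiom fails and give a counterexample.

No. d fails identity of indiscernibles (specifically d(x,x) = 0): d(2, 2) = |2 - 2| + 1 = 0 + 1 = 1 ≠ 0.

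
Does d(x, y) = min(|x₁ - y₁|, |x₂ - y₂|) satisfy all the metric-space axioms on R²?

No. d fails identity of indiscernibles: take x = (-4, 0) and y = (-4, 2). Then d(x,y) = min(|-4 - (-4)|, |0 - 2|) = min(0, 2) = 0, yet x ≠ y.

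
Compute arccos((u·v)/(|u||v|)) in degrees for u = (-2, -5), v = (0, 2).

With u = (-2, -5), v = (0, 2):
u·v = (-2)·0 + (-5)·2 = 0 + (-10) = -10.
|u| = √((-2)² + (-5)²) = √29, |v| = √(0² + 2²) = √4, so |u||v| = √(29·4) = √116.
cos θ = (u·v)/(|u||v|) = -10/√116 ≈ -0.928477
θ = arccos(-0.928477) ≈ 158.2°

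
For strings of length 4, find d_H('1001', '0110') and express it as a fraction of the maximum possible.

Differing positions: 1, 2, 3, 4. Hamming distance = 4. The maximum possible Hamming distance for length-4 strings is 4, so d_H/4 = 4/4 = 1.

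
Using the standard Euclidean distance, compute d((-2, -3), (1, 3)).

(Σ|x_i - y_i|^2)^(1/2) = (|-2 - 1|^2 + |-3 - 3|^2)^(1/2)
= (3^2 + 6^2)^(1/2) = (9 + 36)^(1/2) = (45)^(1/2) ≈ 6.7082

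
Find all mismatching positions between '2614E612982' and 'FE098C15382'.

Differing positions: 1, 2, 3, 4, 5, 6, 8, 9. Hamming distance = 8.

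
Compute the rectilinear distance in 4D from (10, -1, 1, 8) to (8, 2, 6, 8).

Σ|x_i - y_i| = |10 - 8| + |-1 - 2| + |1 - 6| + |8 - 8| = 2 + 3 + 5 + 0 = 10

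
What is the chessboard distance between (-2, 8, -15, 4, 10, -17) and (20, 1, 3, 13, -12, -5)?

max(|x_i - y_i|) = max(|-2 - 20|, |8 - 1|, |-15 - 3|, |4 - 13|, |10 - (-12)|, |-17 - (-5)|) = max(22, 7, 18, 9, 22, 12) = 22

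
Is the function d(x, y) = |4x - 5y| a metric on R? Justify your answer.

No. d fails symmetry: d(3, 4) = |4·3 - 5·4| = |-8| = 8, but d(4, 3) = |4·4 - 5·3| = |1| = 1. Since 8 ≠ 1, d(x,y) ≠ d(y,x) in general.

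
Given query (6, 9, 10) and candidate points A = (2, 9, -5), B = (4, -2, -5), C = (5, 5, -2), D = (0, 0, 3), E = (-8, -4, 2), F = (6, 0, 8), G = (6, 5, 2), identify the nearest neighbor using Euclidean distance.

Distances: d(A) ≈ 15.5242, d(B) ≈ 18.7083, d(C) ≈ 12.6886, d(D) ≈ 12.8841, d(E) ≈ 20.7123, d(F) ≈ 9.2195, d(G) ≈ 8.9443. Nearest: G = (6, 5, 2) with distance 8.9443.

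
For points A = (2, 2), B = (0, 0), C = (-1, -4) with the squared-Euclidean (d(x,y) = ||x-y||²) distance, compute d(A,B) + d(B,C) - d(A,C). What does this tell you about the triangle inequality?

d(A,B) = 2² + 2² = 8, d(B,C) = 1² + 4² = 17, d(A,C) = 3² + 6² = 45.
d(A,B) + d(B,C) - d(A,C) = 8 + 17 - 45 = 25 - 45 = -20. This is < 0, so the triangle inequality FAILS for these points (squared-Euclidean is not a metric).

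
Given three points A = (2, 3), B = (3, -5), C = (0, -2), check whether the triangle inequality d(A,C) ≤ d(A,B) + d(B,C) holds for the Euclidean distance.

d(A,B) = √(1² + 8²) = √65 ≈ 8.0623, d(B,C) = √(3² + 3²) = √18 ≈ 4.2426, d(A,C) = √(2² + 5²) = √29 ≈ 5.3852.
d(A,C) ≈ 5.3852 ≤ 8.0623 + 4.2426 = 12.3049. Triangle inequality is satisfied.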